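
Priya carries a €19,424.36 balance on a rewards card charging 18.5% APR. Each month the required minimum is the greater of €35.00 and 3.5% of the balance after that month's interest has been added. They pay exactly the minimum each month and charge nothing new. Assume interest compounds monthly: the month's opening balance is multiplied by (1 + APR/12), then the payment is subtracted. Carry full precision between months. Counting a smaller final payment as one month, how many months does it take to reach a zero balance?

184 months

Monthly rate r = 18.5%/12 = 1.54167% = 0.0154167.
While 3.5% of the post-interest balance exceeds €35.00, each month B ← (B·(1+r))·(1 − 0.035), i.e. B shrinks by the factor (1+r)·0.965 = 0.97988.
This holds for months 1–147. Entering month 148 the balance is €978.53; 3.5% of the post-interest balance is now below €35.00, so the flat €35.00 minimum applies from here.
From month 148 a fixed €35.00 at rate r clears €978.53 in 37 more payments. Total: 147 + 37 = 184 months.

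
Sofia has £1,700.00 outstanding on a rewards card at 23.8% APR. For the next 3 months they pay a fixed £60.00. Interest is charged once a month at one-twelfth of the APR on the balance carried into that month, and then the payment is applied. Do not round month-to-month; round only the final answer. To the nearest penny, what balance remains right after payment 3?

Monthly rate r = 23.8%/12 = 1.98333% = 0.0198333.
Each month: B ← B·(1+r) − £60.00.
Month 1: interest £33.72; balance after payment £1,673.72.
Month 2: interest £33.20; balance after payment £1,646.91.
Month 3: interest £32.66; balance after payment £1,619.58.

£1,619.58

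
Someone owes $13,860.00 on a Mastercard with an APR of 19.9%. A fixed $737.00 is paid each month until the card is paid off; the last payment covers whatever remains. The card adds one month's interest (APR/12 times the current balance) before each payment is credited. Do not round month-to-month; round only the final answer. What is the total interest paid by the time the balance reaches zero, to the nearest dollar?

$2,890

Monthly rate r = 19.9%/12 = 1.65833% = 0.0165833.
Payoff takes n = ⌈−ln(1 − rB₀/P)/ln(1+r)⌉ = ⌈22.725⌉ = 23 payments; the last is $535.78.
Total paid = 22·$737.00 + $535.78 = $16,749.78.
Total interest = total paid − principal = $16,749.78 − $13,860.00 = $2,889.78.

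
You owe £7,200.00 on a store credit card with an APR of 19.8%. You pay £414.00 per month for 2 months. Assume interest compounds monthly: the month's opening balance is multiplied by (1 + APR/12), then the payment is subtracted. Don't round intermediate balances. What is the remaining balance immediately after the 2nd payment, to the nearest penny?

£6,604.73

Monthly rate r = 19.8%/12 = 1.65% = 0.0165.
Each month: B ← B·(1+r) − £414.00.
Month 1: interest £118.80; balance after payment £6,904.80.
Month 2: interest £113.93; balance after payment £6,604.73.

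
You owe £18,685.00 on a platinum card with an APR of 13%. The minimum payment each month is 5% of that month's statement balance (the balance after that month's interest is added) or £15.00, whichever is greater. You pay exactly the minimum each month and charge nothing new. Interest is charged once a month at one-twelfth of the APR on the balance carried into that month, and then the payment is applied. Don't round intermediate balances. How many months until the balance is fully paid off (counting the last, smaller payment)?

125 months

Monthly rate r = 13%/12 = 1.08333% = 0.0108333.
While 5% of the post-interest balance exceeds £15.00, each month B ← (B·(1+r))·(1 − 0.05), i.e. B shrinks by the factor (1+r)·0.95 = 0.96029.
This holds for months 1–103. Entering month 104 the balance is £287.75; 5% of the post-interest balance is now below £15.00, so the flat £15.00 minimum applies from here.
From month 104 a fixed £15.00 at rate r clears £287.75 in 22 more payments. Total: 103 + 22 = 125 months.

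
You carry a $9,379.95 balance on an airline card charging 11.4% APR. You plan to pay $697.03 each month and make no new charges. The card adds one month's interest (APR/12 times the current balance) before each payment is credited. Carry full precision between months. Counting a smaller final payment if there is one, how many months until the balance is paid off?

Monthly rate r = 11.4%/12 = 0.95% = 0.0095.
Recurrence: B ← B·(1+r) − $697.03.
Month 1: interest $89.11; balance after payment $8,772.03.
Month 2: interest $83.33; balance after payment $8,158.33.
Closed form: n = −ln(1 − rB₀/P)/ln(1+r) = −ln(0.87216)/ln(1.0095) ≈ 14.467, so the balance reaches zero during payment 15.

15 payments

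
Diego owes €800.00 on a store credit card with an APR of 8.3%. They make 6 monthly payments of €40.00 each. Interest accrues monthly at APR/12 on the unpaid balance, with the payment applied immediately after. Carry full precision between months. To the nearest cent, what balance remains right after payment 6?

Monthly rate r = 8.3%/12 = 0.691667% = 0.00691667.
Each month: B ← B·(1+r) − €40.00.
Month 1: interest €5.53; balance after payment €765.53.
Month 2: interest €5.29; balance after payment €730.83.
Month 3: interest €5.05; balance after payment €695.88.
Month 4: interest €4.81; balance after payment €660.70.
Month 5: interest €4.57; balance after payment €625.27.
Month 6: interest €4.32; balance after payment €589.59.

€589.59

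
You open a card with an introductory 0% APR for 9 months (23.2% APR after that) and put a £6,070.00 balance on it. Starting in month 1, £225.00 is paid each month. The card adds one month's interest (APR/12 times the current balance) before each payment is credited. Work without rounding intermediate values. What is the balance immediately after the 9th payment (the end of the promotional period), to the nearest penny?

£4,045.00

Promo months 1–9 at r₀ = 0%/12 = 0; months 10+ at r₁ = 23.2%/12 = 0.0193333.
After month 9 (no interest yet): B = £6,070.00 − 9·£225.00 = £4,045.00.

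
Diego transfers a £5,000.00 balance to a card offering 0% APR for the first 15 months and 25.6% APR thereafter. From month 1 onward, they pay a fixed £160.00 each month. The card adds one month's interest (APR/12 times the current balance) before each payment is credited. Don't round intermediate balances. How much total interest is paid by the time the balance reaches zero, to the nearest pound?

Promo months 1–15 at r₀ = 0%/12 = 0; months 16+ at r₁ = 25.6%/12 = 0.0213333.
After month 15 (no interest yet): B = £5,000.00 − 15·£160.00 = £2,600.00.
Then at r₁ with £160.00/mo: n₂ = −ln(1 − r₁·B/P)/ln(1+r₁) ≈ 20.17 → 21 more payments.
Total paid = 35·£160.00 + £26.68 = £5,626.68; interest = £5,626.68 − £5,000.00 = £626.68.

£627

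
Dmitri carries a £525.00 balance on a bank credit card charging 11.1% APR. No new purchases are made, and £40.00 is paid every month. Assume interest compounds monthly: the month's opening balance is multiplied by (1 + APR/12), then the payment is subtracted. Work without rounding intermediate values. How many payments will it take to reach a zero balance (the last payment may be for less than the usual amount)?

15 payments

Monthly rate r = 11.1%/12 = 0.925% = 0.00925.
Recurrence: B ← B·(1+r) − £40.00.
Month 1: interest £4.86; balance after payment £489.86.
Month 2: interest £4.53; balance after payment £454.39.
Closed form: n = −ln(1 − rB₀/P)/ln(1+r) = −ln(0.87859)/ln(1.00925) ≈ 14.057, so the balance reaches zero during payment 15.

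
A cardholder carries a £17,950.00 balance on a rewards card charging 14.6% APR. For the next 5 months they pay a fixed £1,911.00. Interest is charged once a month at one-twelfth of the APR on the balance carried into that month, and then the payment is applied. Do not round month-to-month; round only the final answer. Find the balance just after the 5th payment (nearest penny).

£9,278.50

Monthly rate r = 14.6%/12 = 1.21667% = 0.0121667.
Each month: B ← B·(1+r) − £1,911.00.
Month 1: interest £218.39; balance after payment £16,257.39.
Month 2: interest £197.80; balance after payment £14,544.19.
Month 3: interest £176.95; balance after payment £12,810.14.
Month 4: interest £155.86; balance after payment £11,055.00.
Month 5: interest £134.50; balance after payment £9,278.50.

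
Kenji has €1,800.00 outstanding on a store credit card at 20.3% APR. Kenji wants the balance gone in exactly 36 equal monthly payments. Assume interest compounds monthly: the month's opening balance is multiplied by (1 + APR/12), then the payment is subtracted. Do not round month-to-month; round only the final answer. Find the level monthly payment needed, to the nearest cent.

Monthly rate r = 20.3%/12 = 1.69167% = 0.0169167.
Level-payment amortization: P = B₀·r / (1 − (1+r)^(−n)) = 1800.00·0.0169167 / (1 − 1.01692^(−36)).
Denominator 1 − (1+r)^(−36) = 0.453327973.
P = 30.45 / 0.453327973 ≈ 67.17.

€67.17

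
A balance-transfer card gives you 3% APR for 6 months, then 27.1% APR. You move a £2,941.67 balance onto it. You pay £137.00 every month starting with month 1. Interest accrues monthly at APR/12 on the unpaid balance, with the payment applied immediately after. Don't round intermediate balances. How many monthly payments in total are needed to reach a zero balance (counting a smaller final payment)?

26 months

Promo months 1–6 at r₀ = 3%/12 = 0.0025; months 7+ at r₁ = 27.1%/12 = 0.0225833.
After month 6: iterate B ← B·(1+r₀) − £137.00 for 6 months → £2,158.92.
Then at r₁ with £137.00/mo: n₂ = −ln(1 − r₁·B/P)/ln(1+r₁) ≈ 19.70 → 20 more payments.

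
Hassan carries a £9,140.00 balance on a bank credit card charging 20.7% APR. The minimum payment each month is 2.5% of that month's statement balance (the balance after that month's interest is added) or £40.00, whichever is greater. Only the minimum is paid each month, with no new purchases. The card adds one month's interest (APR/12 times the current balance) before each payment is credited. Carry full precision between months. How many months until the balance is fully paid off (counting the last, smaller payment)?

281 months

Monthly rate r = 20.7%/12 = 1.725% = 0.01725.
While 2.5% of the post-interest balance exceeds £40.00, each month B ← (B·(1+r))·(1 − 0.025), i.e. B shrinks by the factor (1+r)·0.975 = 0.99182.
This holds for months 1–215. Entering month 216 the balance is £1,562.77; 2.5% of the post-interest balance is now below £40.00, so the flat £40.00 minimum applies from here.
From month 216 a fixed £40.00 at rate r clears £1,562.77 in 66 more payments. Total: 215 + 66 = 281 months.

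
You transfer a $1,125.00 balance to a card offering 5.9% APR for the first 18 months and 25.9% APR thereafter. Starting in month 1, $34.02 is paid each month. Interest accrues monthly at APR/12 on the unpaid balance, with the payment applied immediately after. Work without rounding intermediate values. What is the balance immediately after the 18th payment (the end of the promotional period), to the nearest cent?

$590.20

Promo months 1–18 at r₀ = 5.9%/12 = 0.00491667; months 19+ at r₁ = 25.9%/12 = 0.0215833.
After month 18: iterate B ← B·(1+r₀) − $34.02 for 18 months → $590.20.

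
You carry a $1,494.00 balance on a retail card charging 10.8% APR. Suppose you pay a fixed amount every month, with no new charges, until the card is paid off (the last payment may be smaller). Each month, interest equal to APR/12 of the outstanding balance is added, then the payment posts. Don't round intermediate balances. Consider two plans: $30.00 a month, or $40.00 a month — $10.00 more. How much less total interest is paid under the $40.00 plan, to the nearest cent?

$161.73

Monthly rate r = 10.8%/12 = 0.9% = 0.009.
At $30.00/mo: n = ⌈−ln(1 − rB₀/P)/ln(1+r)⌉ = 67 payments (last $10.83); total interest = total paid − $1,494.00 = $496.83.
At $40.00/mo: 46 payments (last $29.10); total interest $335.10.
Interest saved = $496.83 − $335.10 = $161.73.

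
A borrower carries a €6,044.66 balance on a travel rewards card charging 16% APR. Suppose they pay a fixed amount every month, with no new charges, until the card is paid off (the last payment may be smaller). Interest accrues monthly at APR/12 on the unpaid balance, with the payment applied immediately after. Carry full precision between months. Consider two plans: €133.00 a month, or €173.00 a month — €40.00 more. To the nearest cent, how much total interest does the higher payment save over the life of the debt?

Monthly rate r = 16%/12 = 1.33333% = 0.0133333.
At €133.00/mo: n = ⌈−ln(1 − rB₀/P)/ln(1+r)⌉ = 71 payments (last €42.27); total interest = total paid − €6,044.66 = €3,307.61.
At €173.00/mo: 48 payments (last €60.21); total interest €2,146.55.
Interest saved = €3,307.61 − €2,146.55 = €1,161.06.

€1,161.06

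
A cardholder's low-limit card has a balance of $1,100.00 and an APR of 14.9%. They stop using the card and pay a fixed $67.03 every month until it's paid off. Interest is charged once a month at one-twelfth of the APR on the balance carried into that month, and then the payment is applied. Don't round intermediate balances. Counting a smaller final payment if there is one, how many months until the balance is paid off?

19 months

Monthly rate r = 14.9%/12 = 1.24167% = 0.0124167.
Recurrence: B ← B·(1+r) − $67.03.
Month 1: interest $13.66; balance after payment $1,046.63.
Month 2: interest $13.00; balance after payment $992.59.
Closed form: n = −ln(1 − rB₀/P)/ln(1+r) = −ln(0.79624)/ln(1.01242) ≈ 18.465, so the balance reaches zero during payment 19.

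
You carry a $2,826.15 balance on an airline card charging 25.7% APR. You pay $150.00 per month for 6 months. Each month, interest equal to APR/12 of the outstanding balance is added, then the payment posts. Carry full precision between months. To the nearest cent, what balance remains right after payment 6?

Monthly rate r = 25.7%/12 = 2.14167% = 0.0214167.
Each month: B ← B·(1+r) − $150.00.
Month 1: interest $60.53; balance after payment $2,736.68.
Month 2: interest $58.61; balance after payment $2,645.29.
Month 3: interest $56.65; balance after payment $2,551.94.
Month 4: interest $54.65; balance after payment $2,456.59.
Month 5: interest $52.61; balance after payment $2,359.21.
Month 6: interest $50.53; balance after payment $2,259.73.

$2,259.73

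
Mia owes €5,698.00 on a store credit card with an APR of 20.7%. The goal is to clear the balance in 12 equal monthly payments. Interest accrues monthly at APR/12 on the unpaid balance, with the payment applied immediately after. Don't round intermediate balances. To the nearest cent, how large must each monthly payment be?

€529.74

Monthly rate r = 20.7%/12 = 1.725% = 0.01725.
Level-payment amortization: P = B₀·r / (1 − (1+r)^(−n)) = 5698.00·0.01725 / (1 − 1.01725^(−12)).
Denominator 1 − (1+r)^(−12) = 0.185544018.
P = 98.2905 / 0.185544018 ≈ 529.74.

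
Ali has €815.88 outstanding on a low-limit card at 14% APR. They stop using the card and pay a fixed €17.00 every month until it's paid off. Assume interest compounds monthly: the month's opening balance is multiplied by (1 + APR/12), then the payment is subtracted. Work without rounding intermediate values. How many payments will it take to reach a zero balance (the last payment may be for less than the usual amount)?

71 months

Monthly rate r = 14%/12 = 1.16667% = 0.0116667.
Recurrence: B ← B·(1+r) − €17.00.
Month 1: interest €9.52; balance after payment €808.40.
Month 2: interest €9.43; balance after payment €800.83.
Closed form: n = −ln(1 − rB₀/P)/ln(1+r) = −ln(0.44008)/ln(1.01167) ≈ 70.763, so the balance reaches zero during payment 71.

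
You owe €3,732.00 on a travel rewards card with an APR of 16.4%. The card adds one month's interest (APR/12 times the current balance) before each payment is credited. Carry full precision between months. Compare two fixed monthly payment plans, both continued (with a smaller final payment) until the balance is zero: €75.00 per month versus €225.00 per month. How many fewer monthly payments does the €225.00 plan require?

65 fewer payments

Monthly rate r = 16.4%/12 = 1.36667% = 0.0136667.
At €75.00/mo: n = ⌈−ln(1 − rB₀/P)/ln(1+r)⌉ = 84 payments (last €71.57); total interest = total paid − €3,732.00 = €2,564.57.
At €225.00/mo: 19 payments (last €211.16); total interest €529.16.
Payments saved = 84 − 19 = 65.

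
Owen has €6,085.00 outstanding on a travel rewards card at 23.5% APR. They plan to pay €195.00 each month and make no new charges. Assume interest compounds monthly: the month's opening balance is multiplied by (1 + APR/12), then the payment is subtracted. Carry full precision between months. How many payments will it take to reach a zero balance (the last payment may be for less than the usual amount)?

Monthly rate r = 23.5%/12 = 1.95833% = 0.0195833.
Recurrence: B ← B·(1+r) − €195.00.
Month 1: interest €119.16; balance after payment €6,009.16.
Month 2: interest €117.68; balance after payment €5,931.84.
Closed form: n = −ln(1 − rB₀/P)/ln(1+r) = −ln(0.3889)/ln(1.01958) ≈ 48.697, so the balance reaches zero during payment 49.

49 payments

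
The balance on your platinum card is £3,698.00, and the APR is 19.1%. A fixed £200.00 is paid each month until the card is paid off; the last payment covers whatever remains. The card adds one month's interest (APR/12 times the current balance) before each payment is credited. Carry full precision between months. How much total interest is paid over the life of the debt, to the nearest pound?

£717

Monthly rate r = 19.1%/12 = 1.59167% = 0.0159167.
Payoff takes n = ⌈−ln(1 − rB₀/P)/ln(1+r)⌉ = ⌈22.073⌉ = 23 payments; the last is £14.73.
Total paid = 22·£200.00 + £14.73 = £4,414.73.
Total interest = total paid − principal = £4,414.73 − £3,698.00 = £716.73.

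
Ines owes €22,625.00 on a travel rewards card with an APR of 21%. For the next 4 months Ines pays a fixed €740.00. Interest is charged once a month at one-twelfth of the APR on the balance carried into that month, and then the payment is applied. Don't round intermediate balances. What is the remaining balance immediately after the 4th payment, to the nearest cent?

Monthly rate r = 21%/12 = 1.75% = 0.0175.
Each month: B ← B·(1+r) − €740.00.
Month 1: interest €395.94; balance after payment €22,280.94.
Month 2: interest €389.92; balance after payment €21,930.85.
Month 3: interest €383.79; balance after payment €21,574.64.
Month 4: interest €377.56; balance after payment €21,212.20.

€21,212.20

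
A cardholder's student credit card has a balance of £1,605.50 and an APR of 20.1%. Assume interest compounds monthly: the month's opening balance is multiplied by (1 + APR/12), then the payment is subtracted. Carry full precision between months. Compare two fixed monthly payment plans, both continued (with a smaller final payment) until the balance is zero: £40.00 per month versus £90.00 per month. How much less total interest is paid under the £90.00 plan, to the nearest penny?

£763.20

Monthly rate r = 20.1%/12 = 1.675% = 0.01675.
At £40.00/mo: n = ⌈−ln(1 − rB₀/P)/ln(1+r)⌉ = 68 payments (last £6.57); total interest = total paid − £1,605.50 = £1,081.07.
At £90.00/mo: 22 payments (last £33.37); total interest £317.87.
Interest saved = £1,081.07 − £317.87 = £763.20.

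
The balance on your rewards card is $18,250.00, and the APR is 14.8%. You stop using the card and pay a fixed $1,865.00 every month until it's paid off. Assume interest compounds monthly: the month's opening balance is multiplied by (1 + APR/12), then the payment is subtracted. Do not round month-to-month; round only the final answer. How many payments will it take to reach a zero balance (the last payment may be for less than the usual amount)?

Monthly rate r = 14.8%/12 = 1.23333% = 0.0123333.
Recurrence: B ← B·(1+r) − $1,865.00.
Month 1: interest $225.08; balance after payment $16,610.08.
Month 2: interest $204.86; balance after payment $14,949.94.
Closed form: n = −ln(1 − rB₀/P)/ln(1+r) = −ln(0.87931)/ln(1.01233) ≈ 10.492, so the balance reaches zero during payment 11.

11 payments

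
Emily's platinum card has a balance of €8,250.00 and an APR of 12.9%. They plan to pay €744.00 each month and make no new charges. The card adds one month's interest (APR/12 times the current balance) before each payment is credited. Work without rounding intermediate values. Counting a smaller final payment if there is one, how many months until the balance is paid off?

12 months

Monthly rate r = 12.9%/12 = 1.075% = 0.01075.
Recurrence: B ← B·(1+r) − €744.00.
Month 1: interest €88.69; balance after payment €7,594.69.
Month 2: interest €81.64; balance after payment €6,932.33.
Closed form: n = −ln(1 − rB₀/P)/ln(1+r) = −ln(0.8808)/ln(1.01075) ≈ 11.871, so the balance reaches zero during payment 12.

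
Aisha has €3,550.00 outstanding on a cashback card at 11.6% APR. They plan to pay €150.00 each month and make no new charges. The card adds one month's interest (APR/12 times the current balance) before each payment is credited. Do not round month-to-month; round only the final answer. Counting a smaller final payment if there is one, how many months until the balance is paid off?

Monthly rate r = 11.6%/12 = 0.966667% = 0.00966667.
Recurrence: B ← B·(1+r) − €150.00.
Month 1: interest €34.32; balance after payment €3,434.32.
Month 2: interest €33.20; balance after payment €3,317.52.
Closed form: n = −ln(1 − rB₀/P)/ln(1+r) = −ln(0.77122)/ln(1.00967) ≈ 27.003, so the balance reaches zero during payment 28.

28 months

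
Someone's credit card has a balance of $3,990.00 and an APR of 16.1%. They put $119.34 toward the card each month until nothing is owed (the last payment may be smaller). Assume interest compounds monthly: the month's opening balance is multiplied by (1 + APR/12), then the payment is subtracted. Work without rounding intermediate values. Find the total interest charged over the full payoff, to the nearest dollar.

Monthly rate r = 16.1%/12 = 1.34167% = 0.0134167.
Payoff takes n = ⌈−ln(1 − rB₀/P)/ln(1+r)⌉ = ⌈44.663⌉ = 45 payments; the last is $79.29.
Total paid = 44·$119.34 + $79.29 = $5,330.25.
Total interest = total paid − principal = $5,330.25 − $3,990.00 = $1,340.25.

$1,340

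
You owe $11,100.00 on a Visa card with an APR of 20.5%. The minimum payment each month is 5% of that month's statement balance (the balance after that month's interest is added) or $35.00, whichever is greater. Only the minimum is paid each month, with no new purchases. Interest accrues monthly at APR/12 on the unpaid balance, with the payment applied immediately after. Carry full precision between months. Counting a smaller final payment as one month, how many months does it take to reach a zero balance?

Monthly rate r = 20.5%/12 = 1.70833% = 0.0170833.
While 5% of the post-interest balance exceeds $35.00, each month B ← (B·(1+r))·(1 − 0.05), i.e. B shrinks by the factor (1+r)·0.95 = 0.96623.
This holds for months 1–81. Entering month 82 the balance is $686.78; 5% of the post-interest balance is now below $35.00, so the flat $35.00 minimum applies from here.
From month 82 a fixed $35.00 at rate r clears $686.78 in 25 more payments. Total: 81 + 25 = 106 months.

106 months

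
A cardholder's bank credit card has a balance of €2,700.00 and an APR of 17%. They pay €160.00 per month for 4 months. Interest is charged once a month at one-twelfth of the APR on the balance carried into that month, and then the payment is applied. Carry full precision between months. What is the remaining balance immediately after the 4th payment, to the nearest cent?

€2,202.55

Monthly rate r = 17%/12 = 1.41667% = 0.0141667.
Each month: B ← B·(1+r) − €160.00.
Month 1: interest €38.25; balance after payment €2,578.25.
Month 2: interest €36.53; balance after payment €2,454.78.
Month 3: interest €34.78; balance after payment €2,329.55.
Month 4: interest €33.00; balance after payment €2,202.55.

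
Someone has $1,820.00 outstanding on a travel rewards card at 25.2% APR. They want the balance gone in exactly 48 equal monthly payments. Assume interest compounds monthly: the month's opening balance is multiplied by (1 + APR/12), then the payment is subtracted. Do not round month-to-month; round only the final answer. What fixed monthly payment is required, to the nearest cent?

Monthly rate r = 25.2%/12 = 2.1% = 0.021.
Level-payment amortization: P = B₀·r / (1 − (1+r)^(−n)) = 1820.00·0.021 / (1 − 1.021^(−48)).
Denominator 1 − (1+r)^(−48) = 0.631222531.
P = 38.22 / 0.631222531 ≈ 60.55.

$60.55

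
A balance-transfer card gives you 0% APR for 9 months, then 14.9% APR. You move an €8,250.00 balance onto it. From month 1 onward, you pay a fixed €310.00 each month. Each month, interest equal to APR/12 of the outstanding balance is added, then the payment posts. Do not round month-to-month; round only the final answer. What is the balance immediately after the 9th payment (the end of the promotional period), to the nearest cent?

€5,460.00

Promo months 1–9 at r₀ = 0%/12 = 0; months 10+ at r₁ = 14.9%/12 = 0.0124167.
After month 9 (no interest yet): B = €8,250.00 − 9·€310.00 = €5,460.00.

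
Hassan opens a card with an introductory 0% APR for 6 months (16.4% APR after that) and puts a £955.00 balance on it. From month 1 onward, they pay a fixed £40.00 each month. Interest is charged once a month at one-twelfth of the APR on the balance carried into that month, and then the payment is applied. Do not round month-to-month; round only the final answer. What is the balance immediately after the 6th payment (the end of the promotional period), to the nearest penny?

Promo months 1–6 at r₀ = 0%/12 = 0; months 7+ at r₁ = 16.4%/12 = 0.0136667.
After month 6 (no interest yet): B = £955.00 − 6·£40.00 = £715.00.

£715.00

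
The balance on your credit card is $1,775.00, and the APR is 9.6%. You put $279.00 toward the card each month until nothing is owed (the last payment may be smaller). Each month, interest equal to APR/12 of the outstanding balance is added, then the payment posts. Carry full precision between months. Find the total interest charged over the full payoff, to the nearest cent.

$54.32

Monthly rate r = 9.6%/12 = 0.8% = 0.008.
Payoff takes n = ⌈−ln(1 − rB₀/P)/ln(1+r)⌉ = ⌈6.556⌉ = 7 payments; the last is $155.32.
Total paid = 6·$279.00 + $155.32 = $1,829.32.
Total interest = total paid − principal = $1,829.32 − $1,775.00 = $54.32.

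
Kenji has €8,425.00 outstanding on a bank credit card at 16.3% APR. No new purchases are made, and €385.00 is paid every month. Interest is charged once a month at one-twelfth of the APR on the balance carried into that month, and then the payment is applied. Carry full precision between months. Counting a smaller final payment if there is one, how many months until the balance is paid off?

Monthly rate r = 16.3%/12 = 1.35833% = 0.0135833.
Recurrence: B ← B·(1+r) − €385.00.
Month 1: interest €114.44; balance after payment €8,154.44.
Month 2: interest €110.76; balance after payment €7,880.20.
Closed form: n = −ln(1 − rB₀/P)/ln(1+r) = −ln(0.70275)/ln(1.01358) ≈ 26.145, so the balance reaches zero during payment 27.

27 payments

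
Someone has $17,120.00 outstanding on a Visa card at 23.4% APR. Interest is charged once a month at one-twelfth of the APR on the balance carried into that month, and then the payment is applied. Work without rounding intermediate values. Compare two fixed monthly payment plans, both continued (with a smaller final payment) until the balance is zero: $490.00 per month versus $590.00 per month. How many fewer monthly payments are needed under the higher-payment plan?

Monthly rate r = 23.4%/12 = 1.95% = 0.0195.
At $490.00/mo: n = ⌈−ln(1 − rB₀/P)/ln(1+r)⌉ = 60 payments (last $104.77); total interest = total paid − $17,120.00 = $11,894.77.
At $590.00/mo: 44 payments (last $119.79); total interest $8,369.79.
Payments saved = 60 − 44 = 16.

16 fewer payments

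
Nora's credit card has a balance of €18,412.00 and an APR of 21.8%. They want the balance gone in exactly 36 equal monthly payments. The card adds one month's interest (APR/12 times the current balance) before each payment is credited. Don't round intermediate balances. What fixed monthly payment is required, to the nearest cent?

€701.26

Monthly rate r = 21.8%/12 = 1.81667% = 0.0181667.
Level-payment amortization: P = B₀·r / (1 − (1+r)^(−n)) = 18412.00·0.0181667 / (1 − 1.01817^(−36)).
Denominator 1 − (1+r)^(−36) = 0.476977335.
P = 334.485 / 0.476977335 ≈ 701.26.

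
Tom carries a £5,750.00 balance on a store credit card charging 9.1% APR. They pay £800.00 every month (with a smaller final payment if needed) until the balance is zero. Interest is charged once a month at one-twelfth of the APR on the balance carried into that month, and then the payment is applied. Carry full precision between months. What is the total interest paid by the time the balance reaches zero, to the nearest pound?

Monthly rate r = 9.1%/12 = 0.758333% = 0.00758333.
Payoff takes n = ⌈−ln(1 − rB₀/P)/ln(1+r)⌉ = ⌈7.419⌉ = 8 payments; the last is £335.77.
Total paid = 7·£800.00 + £335.77 = £5,935.77.
Total interest = total paid − principal = £5,935.77 − £5,750.00 = £185.77.

£186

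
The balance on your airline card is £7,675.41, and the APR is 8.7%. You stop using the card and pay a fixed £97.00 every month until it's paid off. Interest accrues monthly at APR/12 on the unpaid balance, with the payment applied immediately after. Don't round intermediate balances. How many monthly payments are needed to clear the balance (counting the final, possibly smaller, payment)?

Monthly rate r = 8.7%/12 = 0.725% = 0.00725.
Recurrence: B ← B·(1+r) − £97.00.
Month 1: interest £55.65; balance after payment £7,634.06.
Month 2: interest £55.35; balance after payment £7,592.40.
Closed form: n = −ln(1 − rB₀/P)/ln(1+r) = −ln(0.42632)/ln(1.00725) ≈ 118.020, so the balance reaches zero during payment 119.

119 payments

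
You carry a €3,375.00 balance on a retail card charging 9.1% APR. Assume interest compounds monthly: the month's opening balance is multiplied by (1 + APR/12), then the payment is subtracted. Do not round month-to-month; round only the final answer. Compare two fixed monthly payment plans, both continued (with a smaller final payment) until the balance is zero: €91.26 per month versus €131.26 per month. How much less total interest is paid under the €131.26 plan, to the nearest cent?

Monthly rate r = 9.1%/12 = 0.758333% = 0.00758333.
At €91.26/mo: n = ⌈−ln(1 − rB₀/P)/ln(1+r)⌉ = 44 payments (last €51.72); total interest = total paid − €3,375.00 = €600.90.
At €131.26/mo: 29 payments (last €93.27); total interest €393.55.
Interest saved = €600.90 − €393.55 = €207.35.

€207.35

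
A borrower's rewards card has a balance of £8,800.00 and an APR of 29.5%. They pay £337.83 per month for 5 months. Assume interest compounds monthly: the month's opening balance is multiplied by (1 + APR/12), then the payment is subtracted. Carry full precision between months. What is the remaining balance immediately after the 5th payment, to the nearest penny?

Monthly rate r = 29.5%/12 = 2.45833% = 0.0245833.
Each month: B ← B·(1+r) − £337.83.
Month 1: interest £216.33; balance after payment £8,678.50.
Month 2: interest £213.35; balance after payment £8,554.02.
Month 3: interest £210.29; balance after payment £8,426.48.
Month 4: interest £207.15; balance after payment £8,295.80.
Month 5: interest £203.94; balance after payment £8,161.91.

£8,161.91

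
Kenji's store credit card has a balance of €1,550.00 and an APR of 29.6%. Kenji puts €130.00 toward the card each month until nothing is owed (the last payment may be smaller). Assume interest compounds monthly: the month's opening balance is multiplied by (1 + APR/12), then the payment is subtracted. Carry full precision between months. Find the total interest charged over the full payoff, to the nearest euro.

€308

Monthly rate r = 29.6%/12 = 2.46667% = 0.0246667.
Payoff takes n = ⌈−ln(1 − rB₀/P)/ln(1+r)⌉ = ⌈14.293⌉ = 15 payments; the last is €38.43.
Total paid = 14·€130.00 + €38.43 = €1,858.43.
Total interest = total paid − principal = €1,858.43 − €1,550.00 = €308.43.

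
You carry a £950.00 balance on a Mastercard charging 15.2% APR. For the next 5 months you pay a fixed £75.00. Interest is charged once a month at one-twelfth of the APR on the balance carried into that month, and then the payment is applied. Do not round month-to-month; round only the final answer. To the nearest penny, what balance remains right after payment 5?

Monthly rate r = 15.2%/12 = 1.26667% = 0.0126667.
Each month: B ← B·(1+r) − £75.00.
Month 1: interest £12.03; balance after payment £887.03.
Month 2: interest £11.24; balance after payment £823.27.
Month 3: interest £10.43; balance after payment £758.70.
Month 4: interest £9.61; balance after payment £693.31.
Month 5: interest £8.78; balance after payment £627.09.

£627.09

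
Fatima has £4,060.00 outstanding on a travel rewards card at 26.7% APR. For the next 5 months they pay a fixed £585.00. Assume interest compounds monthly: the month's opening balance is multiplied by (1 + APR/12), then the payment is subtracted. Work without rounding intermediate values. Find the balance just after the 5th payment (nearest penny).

Monthly rate r = 26.7%/12 = 2.225% = 0.02225.
Each month: B ← B·(1+r) − £585.00.
Month 1: interest £90.33; balance after payment £3,565.34.
Month 2: interest £79.33; balance after payment £3,059.66.
Month 3: interest £68.08; balance after payment £2,542.74.
Month 4: interest £56.58; balance after payment £2,014.32.
Month 5: interest £44.82; balance after payment £1,474.14.

£1,474.14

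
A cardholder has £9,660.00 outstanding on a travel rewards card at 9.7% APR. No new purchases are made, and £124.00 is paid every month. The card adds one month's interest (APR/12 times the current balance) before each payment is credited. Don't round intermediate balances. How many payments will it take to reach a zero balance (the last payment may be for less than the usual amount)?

124 payments

Monthly rate r = 9.7%/12 = 0.808333% = 0.00808333.
Recurrence: B ← B·(1+r) − £124.00.
Month 1: interest £78.08; balance after payment £9,614.08.
Month 2: interest £77.71; balance after payment £9,567.80.
Closed form: n = −ln(1 − rB₀/P)/ln(1+r) = −ln(0.37028)/ln(1.00808) ≈ 123.402, so the balance reaches zero during payment 124.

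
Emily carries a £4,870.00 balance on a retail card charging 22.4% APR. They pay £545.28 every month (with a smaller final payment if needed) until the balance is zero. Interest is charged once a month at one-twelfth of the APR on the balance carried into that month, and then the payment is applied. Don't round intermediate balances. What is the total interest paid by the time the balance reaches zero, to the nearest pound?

Monthly rate r = 22.4%/12 = 1.86667% = 0.0186667.
Payoff takes n = ⌈−ln(1 − rB₀/P)/ln(1+r)⌉ = ⌈9.861⌉ = 10 payments; the last is £470.24.
Total paid = 9·£545.28 + £470.24 = £5,377.76.
Total interest = total paid − principal = £5,377.76 − £4,870.00 = £507.76.

£508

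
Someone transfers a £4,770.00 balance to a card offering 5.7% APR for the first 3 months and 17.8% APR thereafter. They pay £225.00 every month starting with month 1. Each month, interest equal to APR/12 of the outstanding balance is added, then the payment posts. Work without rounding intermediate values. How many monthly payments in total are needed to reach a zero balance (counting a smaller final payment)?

Promo months 1–3 at r₀ = 5.7%/12 = 0.00475; months 4+ at r₁ = 17.8%/12 = 0.0148333.
After month 3: iterate B ← B·(1+r₀) − £225.00 for 3 months → £4,160.08.
Then at r₁ with £225.00/mo: n₂ = −ln(1 − r₁·B/P)/ln(1+r₁) ≈ 21.77 → 22 more payments.

25 payments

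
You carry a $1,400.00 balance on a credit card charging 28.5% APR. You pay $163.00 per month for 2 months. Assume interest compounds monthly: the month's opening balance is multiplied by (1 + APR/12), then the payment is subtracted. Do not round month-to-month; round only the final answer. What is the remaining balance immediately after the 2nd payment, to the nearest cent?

$1,137.42

Monthly rate r = 28.5%/12 = 2.375% = 0.02375.
Each month: B ← B·(1+r) − $163.00.
Month 1: interest $33.25; balance after payment $1,270.25.
Month 2: interest $30.17; balance after payment $1,137.42.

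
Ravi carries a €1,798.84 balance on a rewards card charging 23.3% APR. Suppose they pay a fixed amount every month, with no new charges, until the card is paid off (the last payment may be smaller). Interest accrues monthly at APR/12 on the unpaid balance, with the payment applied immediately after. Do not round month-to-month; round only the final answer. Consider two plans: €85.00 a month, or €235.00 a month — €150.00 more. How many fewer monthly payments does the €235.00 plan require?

19 fewer payments

Monthly rate r = 23.3%/12 = 1.94167% = 0.0194167.
At €85.00/mo: n = ⌈−ln(1 − rB₀/P)/ln(1+r)⌉ = 28 payments (last €44.20); total interest = total paid − €1,798.84 = €540.36.
At €235.00/mo: 9 payments (last €86.81); total interest €167.97.
Payments saved = 28 − 9 = 19.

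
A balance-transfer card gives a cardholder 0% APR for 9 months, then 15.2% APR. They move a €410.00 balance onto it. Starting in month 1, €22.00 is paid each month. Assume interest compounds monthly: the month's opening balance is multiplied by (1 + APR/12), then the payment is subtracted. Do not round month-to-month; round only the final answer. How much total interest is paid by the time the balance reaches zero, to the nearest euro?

Promo months 1–9 at r₀ = 0%/12 = 0; months 10+ at r₁ = 15.2%/12 = 0.0126667.
After month 9 (no interest yet): B = €410.00 − 9·€22.00 = €212.00.
Then at r₁ with €22.00/mo: n₂ = −ln(1 − r₁·B/P)/ln(1+r₁) ≈ 10.34 → 11 more payments.
Total paid = 19·€22.00 + €7.56 = €425.56; interest = €425.56 − €410.00 = €15.56.

€16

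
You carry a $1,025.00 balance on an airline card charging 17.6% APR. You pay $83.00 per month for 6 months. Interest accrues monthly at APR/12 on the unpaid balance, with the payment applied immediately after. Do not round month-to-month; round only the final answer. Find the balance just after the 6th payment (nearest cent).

$601.95

Monthly rate r = 17.6%/12 = 1.46667% = 0.0146667.
Each month: B ← B·(1+r) − $83.00.
Month 1: interest $15.03; balance after payment $957.03.
Month 2: interest $14.04; balance after payment $888.07.
Month 3: interest $13.03; balance after payment $818.09.
Month 4: interest $12.00; balance after payment $747.09.
Month 5: interest $10.96; balance after payment $675.05.
Month 6: interest $9.90; balance after payment $601.95.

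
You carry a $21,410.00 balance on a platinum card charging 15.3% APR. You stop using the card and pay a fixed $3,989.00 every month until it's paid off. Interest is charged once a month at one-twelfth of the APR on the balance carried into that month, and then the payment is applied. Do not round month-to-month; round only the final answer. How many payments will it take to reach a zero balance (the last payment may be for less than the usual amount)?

Monthly rate r = 15.3%/12 = 1.275% = 0.01275.
Recurrence: B ← B·(1+r) − $3,989.00.
Month 1: interest $272.98; balance after payment $17,693.98.
Month 2: interest $225.60; balance after payment $13,930.58.
Month 3: interest $177.61; balance after payment $10,119.19.
Month 4: interest $129.02; balance after payment $6,259.21.
Month 5: interest $79.80; balance after payment $2,350.02.
Month 6: interest $29.96; balance after payment $0.00.

6 payments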